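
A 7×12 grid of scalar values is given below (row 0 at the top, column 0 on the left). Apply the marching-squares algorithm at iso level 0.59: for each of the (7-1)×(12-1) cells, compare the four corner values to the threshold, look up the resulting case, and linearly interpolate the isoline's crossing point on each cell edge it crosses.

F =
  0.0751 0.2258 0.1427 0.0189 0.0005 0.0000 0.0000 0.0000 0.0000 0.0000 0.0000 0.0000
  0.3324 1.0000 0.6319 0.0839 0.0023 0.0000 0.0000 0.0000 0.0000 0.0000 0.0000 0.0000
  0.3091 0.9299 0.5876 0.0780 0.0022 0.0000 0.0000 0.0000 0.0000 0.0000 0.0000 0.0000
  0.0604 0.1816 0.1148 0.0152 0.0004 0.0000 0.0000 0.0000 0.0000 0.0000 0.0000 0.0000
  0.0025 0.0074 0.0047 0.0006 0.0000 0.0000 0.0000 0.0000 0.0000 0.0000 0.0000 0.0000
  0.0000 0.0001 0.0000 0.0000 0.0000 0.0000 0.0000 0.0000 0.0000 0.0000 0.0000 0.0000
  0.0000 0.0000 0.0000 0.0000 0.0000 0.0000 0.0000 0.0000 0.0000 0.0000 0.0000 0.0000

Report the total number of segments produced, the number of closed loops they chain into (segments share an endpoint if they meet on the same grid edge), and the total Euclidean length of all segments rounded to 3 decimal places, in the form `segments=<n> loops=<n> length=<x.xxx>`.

segments=8 loops=1 length=5.829

cell (0,0): code 0100 → (0.470,1.000)–(1.000,0.386)
cell (0,1): code 1100 → (0.914,2.000)–(0.470,1.000)
cell (0,2): code 1000 → (1.000,2.076)–(0.914,2.000)
cell (1,0): code 0110 → (1.000,0.386)–(2.000,0.452)
cell (1,1): code 1011 → (2.000,1.993)–(1.946,2.000)
cell (1,2): code 0001 → (1.946,2.000)–(1.000,2.076)
cell (2,0): code 0010 → (2.000,0.452)–(2.454,1.000)
cell (2,1): code 0001 → (2.454,1.000)–(2.000,1.993)
total: 8 segments, chained into 1 closed loop(s), length Σ = 5.828971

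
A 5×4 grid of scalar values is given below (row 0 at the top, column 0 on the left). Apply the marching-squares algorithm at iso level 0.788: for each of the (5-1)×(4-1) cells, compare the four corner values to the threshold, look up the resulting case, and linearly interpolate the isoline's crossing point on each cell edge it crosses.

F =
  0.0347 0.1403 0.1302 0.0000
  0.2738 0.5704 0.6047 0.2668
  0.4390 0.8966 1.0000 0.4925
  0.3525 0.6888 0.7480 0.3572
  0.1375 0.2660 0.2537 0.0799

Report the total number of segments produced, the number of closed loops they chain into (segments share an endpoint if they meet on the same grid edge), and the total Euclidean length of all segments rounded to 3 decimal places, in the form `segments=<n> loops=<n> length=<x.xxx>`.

segments=6 loops=1 length=4.672

cell (1,0): code 0100 → (1.667,1.000)–(2.000,0.763)
cell (1,1): code 1100 → (1.464,2.000)–(1.667,1.000)
cell (1,2): code 1000 → (2.000,2.418)–(1.464,2.000)
cell (2,0): code 0010 → (2.000,0.763)–(2.523,1.000)
cell (2,1): code 0011 → (2.523,1.000)–(2.841,2.000)
cell (2,2): code 0001 → (2.841,2.000)–(2.000,2.418)
total: 6 segments, chained into 1 closed loop(s), length Σ = 4.671917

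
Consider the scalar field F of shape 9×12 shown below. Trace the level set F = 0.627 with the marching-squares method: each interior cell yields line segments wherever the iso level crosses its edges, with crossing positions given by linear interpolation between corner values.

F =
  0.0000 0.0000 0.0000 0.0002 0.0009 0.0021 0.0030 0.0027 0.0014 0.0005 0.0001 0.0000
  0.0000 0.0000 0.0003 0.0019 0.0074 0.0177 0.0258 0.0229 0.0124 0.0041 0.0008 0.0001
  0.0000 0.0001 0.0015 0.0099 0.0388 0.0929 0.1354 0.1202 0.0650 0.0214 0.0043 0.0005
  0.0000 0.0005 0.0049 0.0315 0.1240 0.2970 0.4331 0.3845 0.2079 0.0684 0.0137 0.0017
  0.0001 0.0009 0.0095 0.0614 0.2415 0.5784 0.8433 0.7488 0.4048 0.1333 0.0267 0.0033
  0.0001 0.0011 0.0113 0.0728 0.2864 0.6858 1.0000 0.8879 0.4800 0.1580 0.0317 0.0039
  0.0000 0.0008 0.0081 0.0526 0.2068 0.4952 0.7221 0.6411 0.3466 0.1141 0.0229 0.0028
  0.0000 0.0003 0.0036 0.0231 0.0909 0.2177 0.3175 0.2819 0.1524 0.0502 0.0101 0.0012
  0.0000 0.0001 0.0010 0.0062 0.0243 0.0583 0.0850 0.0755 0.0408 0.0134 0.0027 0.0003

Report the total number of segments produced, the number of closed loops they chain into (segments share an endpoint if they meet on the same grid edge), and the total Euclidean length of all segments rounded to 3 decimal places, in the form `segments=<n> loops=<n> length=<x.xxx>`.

cell (3,5): code 0100 → (3.473,6.000)–(4.000,5.183)
cell (3,6): code 1100 → (3.666,7.000)–(3.473,6.000)
cell (3,7): code 1000 → (4.000,7.354)–(3.666,7.000)
cell (4,4): code 0100 → (4.453,5.000)–(5.000,4.853)
cell (4,5): code 1110 → (4.000,5.183)–(4.453,5.000)
cell (4,7): code 1001 → (5.000,7.640)–(4.000,7.354)
cell (5,4): code 0010 → (5.000,4.853)–(5.308,5.000)
cell (5,5): code 0111 → (5.308,5.000)–(6.000,5.581)
cell (5,7): code 1001 → (6.000,7.048)–(5.000,7.640)
cell (6,5): code 0010 → (6.000,5.581)–(6.235,6.000)
cell (6,6): code 0011 → (6.235,6.000)–(6.039,7.000)
cell (6,7): code 0001 → (6.039,7.000)–(6.000,7.048)
total: 12 segments, chained into 1 closed loop(s), length Σ = 8.540942

segments=12 loops=1 length=8.541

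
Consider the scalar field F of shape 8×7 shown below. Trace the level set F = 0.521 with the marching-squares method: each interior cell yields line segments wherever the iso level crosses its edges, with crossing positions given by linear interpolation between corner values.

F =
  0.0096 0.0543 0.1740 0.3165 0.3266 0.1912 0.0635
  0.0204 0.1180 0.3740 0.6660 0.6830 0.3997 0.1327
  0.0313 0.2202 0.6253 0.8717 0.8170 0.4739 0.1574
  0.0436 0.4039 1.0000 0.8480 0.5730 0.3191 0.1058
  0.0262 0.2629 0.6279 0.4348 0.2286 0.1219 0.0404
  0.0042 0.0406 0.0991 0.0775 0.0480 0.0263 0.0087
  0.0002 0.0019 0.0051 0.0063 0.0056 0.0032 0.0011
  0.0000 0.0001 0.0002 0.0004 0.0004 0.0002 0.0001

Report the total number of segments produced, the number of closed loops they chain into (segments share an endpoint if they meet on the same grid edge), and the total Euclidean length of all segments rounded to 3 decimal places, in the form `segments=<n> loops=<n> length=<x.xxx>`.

segments=14 loops=1 length=11.019

cell (0,2): code 0100 → (0.585,3.000)–(1.000,2.503)
cell (0,3): code 1100 → (0.545,4.000)–(0.585,3.000)
cell (0,4): code 1000 → (1.000,4.572)–(0.545,4.000)
cell (1,1): code 0100 → (1.585,2.000)–(2.000,1.743)
cell (1,2): code 1110 → (1.000,2.503)–(1.585,2.000)
cell (1,4): code 1001 → (2.000,4.863)–(1.000,4.572)
cell (2,1): code 0110 → (2.000,1.743)–(3.000,1.196)
cell (2,4): code 1001 → (3.000,4.205)–(2.000,4.863)
cell (3,1): code 0110 → (3.000,1.196)–(4.000,1.707)
cell (3,2): code 1011 → (4.000,2.554)–(3.791,3.000)
cell (3,3): code 0011 → (3.791,3.000)–(3.151,4.000)
cell (3,4): code 0001 → (3.151,4.000)–(3.000,4.205)
cell (4,1): code 0010 → (4.000,1.707)–(4.202,2.000)
cell (4,2): code 0001 → (4.202,2.000)–(4.000,2.554)
total: 14 segments, chained into 1 closed loop(s), length Σ = 11.019124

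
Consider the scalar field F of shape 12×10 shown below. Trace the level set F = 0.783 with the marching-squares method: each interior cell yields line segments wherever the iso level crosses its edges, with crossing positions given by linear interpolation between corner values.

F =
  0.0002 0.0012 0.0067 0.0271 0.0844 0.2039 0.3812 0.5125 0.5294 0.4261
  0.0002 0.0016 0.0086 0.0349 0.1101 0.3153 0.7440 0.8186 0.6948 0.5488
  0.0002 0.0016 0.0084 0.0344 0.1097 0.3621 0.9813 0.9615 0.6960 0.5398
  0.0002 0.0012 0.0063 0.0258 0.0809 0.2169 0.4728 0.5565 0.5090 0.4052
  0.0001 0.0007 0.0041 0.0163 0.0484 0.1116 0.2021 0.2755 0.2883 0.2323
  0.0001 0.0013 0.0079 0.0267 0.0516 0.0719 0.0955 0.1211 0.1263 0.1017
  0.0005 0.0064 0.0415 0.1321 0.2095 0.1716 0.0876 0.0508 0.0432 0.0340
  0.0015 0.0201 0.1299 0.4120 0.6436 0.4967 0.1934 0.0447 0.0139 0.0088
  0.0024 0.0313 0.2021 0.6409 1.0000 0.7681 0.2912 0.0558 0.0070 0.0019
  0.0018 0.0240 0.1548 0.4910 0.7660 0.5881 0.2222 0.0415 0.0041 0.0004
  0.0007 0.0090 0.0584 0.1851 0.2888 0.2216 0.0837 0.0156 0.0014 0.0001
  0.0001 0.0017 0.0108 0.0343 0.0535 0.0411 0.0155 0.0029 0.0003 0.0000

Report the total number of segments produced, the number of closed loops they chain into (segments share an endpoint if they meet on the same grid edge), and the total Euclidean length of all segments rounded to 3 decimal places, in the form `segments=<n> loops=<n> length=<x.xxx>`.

cell (0,6): code 0100 → (0.884,7.000)–(1.000,6.523)
cell (0,7): code 1000 → (1.000,7.288)–(0.884,7.000)
cell (1,5): code 0100 → (1.164,6.000)–(2.000,5.680)
cell (1,6): code 1110 → (1.000,6.523)–(1.164,6.000)
cell (1,7): code 1001 → (2.000,7.672)–(1.000,7.288)
cell (2,5): code 0010 → (2.000,5.680)–(2.390,6.000)
cell (2,6): code 0011 → (2.390,6.000)–(2.441,7.000)
cell (2,7): code 0001 → (2.441,7.000)–(2.000,7.672)
cell (7,3): code 0100 → (7.391,4.000)–(8.000,3.396)
cell (7,4): code 1000 → (8.000,4.936)–(7.391,4.000)
cell (8,3): code 0010 → (8.000,3.396)–(8.927,4.000)
cell (8,4): code 0001 → (8.927,4.000)–(8.000,4.936)
total: 12 segments, chained into 2 closed loop(s), length Σ = 10.024089

segments=12 loops=2 length=10.024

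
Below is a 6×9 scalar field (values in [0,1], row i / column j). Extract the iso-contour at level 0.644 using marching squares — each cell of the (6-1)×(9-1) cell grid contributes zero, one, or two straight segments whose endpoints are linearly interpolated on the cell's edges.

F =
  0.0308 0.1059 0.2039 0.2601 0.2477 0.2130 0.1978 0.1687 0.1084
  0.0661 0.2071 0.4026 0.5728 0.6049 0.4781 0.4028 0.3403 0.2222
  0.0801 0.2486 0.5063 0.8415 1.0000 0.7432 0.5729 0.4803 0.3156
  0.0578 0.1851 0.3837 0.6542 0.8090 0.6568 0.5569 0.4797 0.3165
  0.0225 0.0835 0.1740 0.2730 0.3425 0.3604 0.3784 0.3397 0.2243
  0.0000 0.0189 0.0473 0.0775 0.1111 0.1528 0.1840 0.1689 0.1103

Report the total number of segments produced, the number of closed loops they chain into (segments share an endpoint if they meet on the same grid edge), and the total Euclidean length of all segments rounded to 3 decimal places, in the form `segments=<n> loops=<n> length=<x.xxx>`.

segments=10 loops=1 length=8.299

cell (1,2): code 0100 → (1.265,3.000)–(2.000,2.411)
cell (1,3): code 1100 → (1.099,4.000)–(1.265,3.000)
cell (1,4): code 1100 → (1.626,5.000)–(1.099,4.000)
cell (1,5): code 1000 → (2.000,5.583)–(1.626,5.000)
cell (2,2): code 0110 → (2.000,2.411)–(3.000,2.962)
cell (2,5): code 1001 → (3.000,5.128)–(2.000,5.583)
cell (3,2): code 0010 → (3.000,2.962)–(3.027,3.000)
cell (3,3): code 0011 → (3.027,3.000)–(3.354,4.000)
cell (3,4): code 0011 → (3.354,4.000)–(3.043,5.000)
cell (3,5): code 0001 → (3.043,5.000)–(3.000,5.128)
total: 10 segments, chained into 1 closed loop(s), length Σ = 8.299357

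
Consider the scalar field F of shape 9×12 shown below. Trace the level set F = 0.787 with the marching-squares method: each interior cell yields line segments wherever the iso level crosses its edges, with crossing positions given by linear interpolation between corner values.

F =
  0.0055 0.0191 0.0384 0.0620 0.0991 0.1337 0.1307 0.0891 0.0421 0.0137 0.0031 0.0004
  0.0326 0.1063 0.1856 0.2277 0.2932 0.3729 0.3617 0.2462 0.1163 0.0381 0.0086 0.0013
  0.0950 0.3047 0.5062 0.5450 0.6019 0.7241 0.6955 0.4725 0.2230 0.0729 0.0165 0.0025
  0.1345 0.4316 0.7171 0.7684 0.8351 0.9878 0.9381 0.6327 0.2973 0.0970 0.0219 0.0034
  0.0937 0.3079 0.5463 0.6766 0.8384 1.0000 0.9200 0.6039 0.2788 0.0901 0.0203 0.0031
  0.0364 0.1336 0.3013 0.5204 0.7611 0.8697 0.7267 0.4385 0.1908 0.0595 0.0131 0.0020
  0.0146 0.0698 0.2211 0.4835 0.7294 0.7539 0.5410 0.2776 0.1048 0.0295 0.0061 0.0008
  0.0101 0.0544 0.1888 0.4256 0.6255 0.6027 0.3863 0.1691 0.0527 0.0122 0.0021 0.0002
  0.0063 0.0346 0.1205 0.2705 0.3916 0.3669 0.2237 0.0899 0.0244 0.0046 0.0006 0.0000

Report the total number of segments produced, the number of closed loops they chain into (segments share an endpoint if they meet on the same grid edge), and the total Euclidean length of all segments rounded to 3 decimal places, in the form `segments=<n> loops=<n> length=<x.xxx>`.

cell (2,3): code 0100 → (2.794,4.000)–(3.000,3.279)
cell (2,4): code 1100 → (2.239,5.000)–(2.794,4.000)
cell (2,5): code 1100 → (2.377,6.000)–(2.239,5.000)
cell (2,6): code 1000 → (3.000,6.495)–(2.377,6.000)
cell (3,3): code 0110 → (3.000,3.279)–(4.000,3.682)
cell (3,6): code 1001 → (4.000,6.421)–(3.000,6.495)
cell (4,3): code 0010 → (4.000,3.682)–(4.665,4.000)
cell (4,4): code 0111 → (4.665,4.000)–(5.000,4.238)
cell (4,5): code 1011 → (5.000,5.578)–(4.688,6.000)
cell (4,6): code 0001 → (4.688,6.000)–(4.000,6.421)
cell (5,4): code 0010 → (5.000,4.238)–(5.714,5.000)
cell (5,5): code 0001 → (5.714,5.000)–(5.000,5.578)
total: 12 segments, chained into 1 closed loop(s), length Σ = 10.222081

segments=12 loops=1 length=10.222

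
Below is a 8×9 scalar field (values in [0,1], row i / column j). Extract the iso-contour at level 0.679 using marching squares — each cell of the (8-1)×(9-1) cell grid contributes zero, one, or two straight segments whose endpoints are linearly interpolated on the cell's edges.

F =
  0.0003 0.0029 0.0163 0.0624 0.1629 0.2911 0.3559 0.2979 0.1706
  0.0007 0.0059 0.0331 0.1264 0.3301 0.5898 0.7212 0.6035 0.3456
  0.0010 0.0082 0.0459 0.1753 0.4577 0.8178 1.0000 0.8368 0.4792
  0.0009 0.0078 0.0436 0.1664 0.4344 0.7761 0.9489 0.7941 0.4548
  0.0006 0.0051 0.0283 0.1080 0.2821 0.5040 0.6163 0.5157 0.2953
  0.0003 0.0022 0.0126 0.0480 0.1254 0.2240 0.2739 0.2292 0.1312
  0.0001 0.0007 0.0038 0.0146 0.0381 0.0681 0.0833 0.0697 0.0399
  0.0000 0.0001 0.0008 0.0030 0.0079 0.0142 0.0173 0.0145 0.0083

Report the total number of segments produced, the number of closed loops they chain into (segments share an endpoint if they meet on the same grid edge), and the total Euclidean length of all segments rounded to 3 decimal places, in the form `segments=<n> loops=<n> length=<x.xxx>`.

cell (0,5): code 0100 → (0.884,6.000)–(1.000,5.679)
cell (0,6): code 1000 → (1.000,6.359)–(0.884,6.000)
cell (1,4): code 0100 → (1.391,5.000)–(2.000,4.615)
cell (1,5): code 1110 → (1.000,5.679)–(1.391,5.000)
cell (1,6): code 1101 → (1.324,7.000)–(1.000,6.359)
cell (1,7): code 1000 → (2.000,7.441)–(1.324,7.000)
cell (2,4): code 0110 → (2.000,4.615)–(3.000,4.716)
cell (2,7): code 1001 → (3.000,7.339)–(2.000,7.441)
cell (3,4): code 0010 → (3.000,4.716)–(3.357,5.000)
cell (3,5): code 0011 → (3.357,5.000)–(3.811,6.000)
cell (3,6): code 0011 → (3.811,6.000)–(3.413,7.000)
cell (3,7): code 0001 → (3.413,7.000)–(3.000,7.339)
total: 12 segments, chained into 1 closed loop(s), length Σ = 8.924191

segments=12 loops=1 length=8.924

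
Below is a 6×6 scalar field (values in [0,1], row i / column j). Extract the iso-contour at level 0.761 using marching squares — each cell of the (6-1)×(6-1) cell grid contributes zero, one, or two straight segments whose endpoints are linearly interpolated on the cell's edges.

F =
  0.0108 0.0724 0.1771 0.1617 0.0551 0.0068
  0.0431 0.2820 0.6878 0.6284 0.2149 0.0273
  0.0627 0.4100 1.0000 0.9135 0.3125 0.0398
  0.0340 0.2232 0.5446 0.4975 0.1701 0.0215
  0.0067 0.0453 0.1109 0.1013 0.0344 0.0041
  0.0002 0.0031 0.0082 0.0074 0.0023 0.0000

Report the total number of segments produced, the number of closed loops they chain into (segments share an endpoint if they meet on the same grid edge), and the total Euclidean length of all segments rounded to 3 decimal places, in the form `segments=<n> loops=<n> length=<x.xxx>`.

cell (1,1): code 0100 → (1.234,2.000)–(2.000,1.595)
cell (1,2): code 1100 → (1.465,3.000)–(1.234,2.000)
cell (1,3): code 1000 → (2.000,3.254)–(1.465,3.000)
cell (2,1): code 0010 → (2.000,1.595)–(2.525,2.000)
cell (2,2): code 0011 → (2.525,2.000)–(2.367,3.000)
cell (2,3): code 0001 → (2.367,3.000)–(2.000,3.254)
total: 6 segments, chained into 1 closed loop(s), length Σ = 4.605634

segments=6 loops=1 length=4.606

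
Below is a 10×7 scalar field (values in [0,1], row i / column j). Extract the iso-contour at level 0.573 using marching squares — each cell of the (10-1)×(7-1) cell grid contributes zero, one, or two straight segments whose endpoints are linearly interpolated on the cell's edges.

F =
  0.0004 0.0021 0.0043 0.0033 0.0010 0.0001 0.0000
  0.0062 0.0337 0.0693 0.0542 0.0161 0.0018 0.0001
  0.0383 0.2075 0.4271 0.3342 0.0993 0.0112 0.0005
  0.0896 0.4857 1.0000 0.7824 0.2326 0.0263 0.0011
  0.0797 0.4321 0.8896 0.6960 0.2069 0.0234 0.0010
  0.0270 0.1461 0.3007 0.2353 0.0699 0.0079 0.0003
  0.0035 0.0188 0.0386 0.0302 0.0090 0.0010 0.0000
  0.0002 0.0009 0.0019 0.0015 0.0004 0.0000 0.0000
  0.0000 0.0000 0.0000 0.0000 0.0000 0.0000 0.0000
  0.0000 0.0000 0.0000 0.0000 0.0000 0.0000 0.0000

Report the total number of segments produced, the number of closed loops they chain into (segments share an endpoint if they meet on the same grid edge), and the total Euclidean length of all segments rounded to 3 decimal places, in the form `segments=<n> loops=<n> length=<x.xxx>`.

cell (2,1): code 0100 → (2.255,2.000)–(3.000,1.170)
cell (2,2): code 1100 → (2.533,3.000)–(2.255,2.000)
cell (2,3): code 1000 → (3.000,3.381)–(2.533,3.000)
cell (3,1): code 0110 → (3.000,1.170)–(4.000,1.308)
cell (3,3): code 1001 → (4.000,3.251)–(3.000,3.381)
cell (4,1): code 0010 → (4.000,1.308)–(4.538,2.000)
cell (4,2): code 0011 → (4.538,2.000)–(4.267,3.000)
cell (4,3): code 0001 → (4.267,3.000)–(4.000,3.251)
total: 8 segments, chained into 1 closed loop(s), length Σ = 7.053360

segments=8 loops=1 length=7.053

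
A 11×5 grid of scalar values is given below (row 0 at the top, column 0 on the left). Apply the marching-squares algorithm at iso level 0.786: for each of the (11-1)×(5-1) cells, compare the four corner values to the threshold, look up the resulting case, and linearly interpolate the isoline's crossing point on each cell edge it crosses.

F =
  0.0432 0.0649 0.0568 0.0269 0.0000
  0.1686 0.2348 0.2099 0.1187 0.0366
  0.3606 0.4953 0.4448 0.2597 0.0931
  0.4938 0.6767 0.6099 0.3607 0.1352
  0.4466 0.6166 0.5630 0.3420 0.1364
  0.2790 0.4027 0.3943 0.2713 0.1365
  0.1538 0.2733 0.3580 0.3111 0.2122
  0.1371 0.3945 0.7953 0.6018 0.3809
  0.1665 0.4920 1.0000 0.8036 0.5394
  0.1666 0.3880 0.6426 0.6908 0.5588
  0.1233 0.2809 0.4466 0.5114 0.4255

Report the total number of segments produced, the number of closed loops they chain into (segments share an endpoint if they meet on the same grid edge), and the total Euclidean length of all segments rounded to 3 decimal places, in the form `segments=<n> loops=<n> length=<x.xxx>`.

segments=8 loops=1 length=4.584

cell (6,1): code 0100 → (6.979,2.000)–(7.000,1.977)
cell (6,2): code 1000 → (7.000,2.048)–(6.979,2.000)
cell (7,1): code 0110 → (7.000,1.977)–(8.000,1.579)
cell (7,2): code 1101 → (7.913,3.000)–(7.000,2.048)
cell (7,3): code 1000 → (8.000,3.067)–(7.913,3.000)
cell (8,1): code 0010 → (8.000,1.579)–(8.599,2.000)
cell (8,2): code 0011 → (8.599,2.000)–(8.156,3.000)
cell (8,3): code 0001 → (8.156,3.000)–(8.000,3.067)
total: 8 segments, chained into 1 closed loop(s), length Σ = 4.584330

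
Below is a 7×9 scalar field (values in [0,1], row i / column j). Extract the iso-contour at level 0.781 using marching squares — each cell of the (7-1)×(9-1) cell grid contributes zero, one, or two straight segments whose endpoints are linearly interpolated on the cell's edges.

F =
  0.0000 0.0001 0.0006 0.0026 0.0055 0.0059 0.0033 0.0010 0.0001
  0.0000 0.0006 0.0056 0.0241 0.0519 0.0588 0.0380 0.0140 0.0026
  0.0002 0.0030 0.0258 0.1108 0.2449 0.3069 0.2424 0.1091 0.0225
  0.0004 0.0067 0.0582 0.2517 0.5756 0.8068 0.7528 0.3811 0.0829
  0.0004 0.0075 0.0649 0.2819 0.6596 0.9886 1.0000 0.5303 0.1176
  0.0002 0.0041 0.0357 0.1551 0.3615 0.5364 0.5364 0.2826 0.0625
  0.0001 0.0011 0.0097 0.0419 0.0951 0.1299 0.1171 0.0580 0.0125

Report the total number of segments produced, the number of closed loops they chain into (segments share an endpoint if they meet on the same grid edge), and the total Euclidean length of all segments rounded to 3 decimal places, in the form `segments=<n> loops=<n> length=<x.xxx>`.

cell (2,4): code 0100 → (2.948,5.000)–(3.000,4.888)
cell (2,5): code 1000 → (3.000,5.478)–(2.948,5.000)
cell (3,4): code 0110 → (3.000,4.888)–(4.000,4.369)
cell (3,5): code 1101 → (3.114,6.000)–(3.000,5.478)
cell (3,6): code 1000 → (4.000,6.466)–(3.114,6.000)
cell (4,4): code 0010 → (4.000,4.369)–(4.459,5.000)
cell (4,5): code 0011 → (4.459,5.000)–(4.472,6.000)
cell (4,6): code 0001 → (4.472,6.000)–(4.000,6.466)
total: 8 segments, chained into 1 closed loop(s), length Σ = 5.710180

segments=8 loops=1 length=5.710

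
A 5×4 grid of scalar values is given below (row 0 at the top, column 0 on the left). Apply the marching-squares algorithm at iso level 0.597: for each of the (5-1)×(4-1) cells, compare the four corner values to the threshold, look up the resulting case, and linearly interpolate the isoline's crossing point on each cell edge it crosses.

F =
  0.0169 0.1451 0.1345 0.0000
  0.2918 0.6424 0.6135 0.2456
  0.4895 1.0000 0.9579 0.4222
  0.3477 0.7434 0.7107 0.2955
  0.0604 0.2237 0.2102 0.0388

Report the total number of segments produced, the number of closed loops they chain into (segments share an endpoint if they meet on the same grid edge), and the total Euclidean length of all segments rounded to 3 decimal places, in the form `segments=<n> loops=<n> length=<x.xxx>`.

segments=10 loops=1 length=7.580

cell (0,0): code 0100 → (0.909,1.000)–(1.000,0.871)
cell (0,1): code 1100 → (0.966,2.000)–(0.909,1.000)
cell (0,2): code 1000 → (1.000,2.045)–(0.966,2.000)
cell (1,0): code 0110 → (1.000,0.871)–(2.000,0.211)
cell (1,2): code 1001 → (2.000,2.674)–(1.000,2.045)
cell (2,0): code 0110 → (2.000,0.211)–(3.000,0.630)
cell (2,2): code 1001 → (3.000,2.274)–(2.000,2.674)
cell (3,0): code 0010 → (3.000,0.630)–(3.282,1.000)
cell (3,1): code 0011 → (3.282,1.000)–(3.227,2.000)
cell (3,2): code 0001 → (3.227,2.000)–(3.000,2.274)
total: 10 segments, chained into 1 closed loop(s), length Σ = 7.579712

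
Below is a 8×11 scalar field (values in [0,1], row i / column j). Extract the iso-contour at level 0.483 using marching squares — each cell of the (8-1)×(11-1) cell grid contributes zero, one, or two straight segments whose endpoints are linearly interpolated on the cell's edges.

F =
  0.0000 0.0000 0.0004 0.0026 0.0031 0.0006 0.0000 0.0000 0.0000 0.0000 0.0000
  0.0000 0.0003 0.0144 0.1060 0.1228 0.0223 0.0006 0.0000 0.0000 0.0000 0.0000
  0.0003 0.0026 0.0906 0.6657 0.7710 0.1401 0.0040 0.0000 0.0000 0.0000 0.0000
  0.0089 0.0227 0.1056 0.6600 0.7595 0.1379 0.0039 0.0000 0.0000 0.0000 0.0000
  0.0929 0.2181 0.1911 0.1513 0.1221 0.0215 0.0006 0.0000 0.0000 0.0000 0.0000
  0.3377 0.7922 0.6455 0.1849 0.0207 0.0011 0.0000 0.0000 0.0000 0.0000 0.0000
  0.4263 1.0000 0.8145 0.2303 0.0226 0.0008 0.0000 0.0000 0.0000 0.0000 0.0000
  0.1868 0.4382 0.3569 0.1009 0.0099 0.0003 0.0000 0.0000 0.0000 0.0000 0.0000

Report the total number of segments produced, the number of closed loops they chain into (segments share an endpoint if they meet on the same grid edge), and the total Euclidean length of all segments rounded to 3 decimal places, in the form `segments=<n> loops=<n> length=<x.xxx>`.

segments=16 loops=2 length=13.857

cell (1,2): code 0100 → (1.674,3.000)–(2.000,2.682)
cell (1,3): code 1100 → (1.556,4.000)–(1.674,3.000)
cell (1,4): code 1000 → (2.000,4.456)–(1.556,4.000)
cell (2,2): code 0110 → (2.000,2.682)–(3.000,2.681)
cell (2,4): code 1001 → (3.000,4.445)–(2.000,4.456)
cell (3,2): code 0010 → (3.000,2.681)–(3.348,3.000)
cell (3,3): code 0011 → (3.348,3.000)–(3.434,4.000)
cell (3,4): code 0001 → (3.434,4.000)–(3.000,4.445)
cell (4,0): code 0100 → (4.461,1.000)–(5.000,0.320)
cell (4,1): code 1100 → (4.642,2.000)–(4.461,1.000)
cell (4,2): code 1000 → (5.000,2.353)–(4.642,2.000)
cell (5,0): code 0110 → (5.000,0.320)–(6.000,0.099)
cell (5,2): code 1001 → (6.000,2.567)–(5.000,2.353)
cell (6,0): code 0010 → (6.000,0.099)–(6.920,1.000)
cell (6,1): code 0011 → (6.920,1.000)–(6.724,2.000)
cell (6,2): code 0001 → (6.724,2.000)–(6.000,2.567)
total: 16 segments, chained into 2 closed loop(s), length Σ = 13.857112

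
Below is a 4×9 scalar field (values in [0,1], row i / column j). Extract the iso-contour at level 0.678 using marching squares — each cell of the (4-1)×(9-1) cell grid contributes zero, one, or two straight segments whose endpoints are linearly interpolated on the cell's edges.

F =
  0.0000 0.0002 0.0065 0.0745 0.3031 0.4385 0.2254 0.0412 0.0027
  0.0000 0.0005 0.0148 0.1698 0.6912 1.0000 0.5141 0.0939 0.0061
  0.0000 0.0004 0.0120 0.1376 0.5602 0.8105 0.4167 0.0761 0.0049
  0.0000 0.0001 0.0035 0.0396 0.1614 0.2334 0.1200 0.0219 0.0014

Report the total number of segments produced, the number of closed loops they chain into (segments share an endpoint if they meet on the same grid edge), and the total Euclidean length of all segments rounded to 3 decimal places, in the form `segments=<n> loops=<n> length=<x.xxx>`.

segments=8 loops=1 length=5.210

cell (0,3): code 0100 → (0.966,4.000)–(1.000,3.975)
cell (0,4): code 1100 → (0.427,5.000)–(0.966,4.000)
cell (0,5): code 1000 → (1.000,5.663)–(0.427,5.000)
cell (1,3): code 0010 → (1.000,3.975)–(1.101,4.000)
cell (1,4): code 0111 → (1.101,4.000)–(2.000,4.471)
cell (1,5): code 1001 → (2.000,5.336)–(1.000,5.663)
cell (2,4): code 0010 → (2.000,4.471)–(2.230,5.000)
cell (2,5): code 0001 → (2.230,5.000)–(2.000,5.336)
total: 8 segments, chained into 1 closed loop(s), length Σ = 5.210049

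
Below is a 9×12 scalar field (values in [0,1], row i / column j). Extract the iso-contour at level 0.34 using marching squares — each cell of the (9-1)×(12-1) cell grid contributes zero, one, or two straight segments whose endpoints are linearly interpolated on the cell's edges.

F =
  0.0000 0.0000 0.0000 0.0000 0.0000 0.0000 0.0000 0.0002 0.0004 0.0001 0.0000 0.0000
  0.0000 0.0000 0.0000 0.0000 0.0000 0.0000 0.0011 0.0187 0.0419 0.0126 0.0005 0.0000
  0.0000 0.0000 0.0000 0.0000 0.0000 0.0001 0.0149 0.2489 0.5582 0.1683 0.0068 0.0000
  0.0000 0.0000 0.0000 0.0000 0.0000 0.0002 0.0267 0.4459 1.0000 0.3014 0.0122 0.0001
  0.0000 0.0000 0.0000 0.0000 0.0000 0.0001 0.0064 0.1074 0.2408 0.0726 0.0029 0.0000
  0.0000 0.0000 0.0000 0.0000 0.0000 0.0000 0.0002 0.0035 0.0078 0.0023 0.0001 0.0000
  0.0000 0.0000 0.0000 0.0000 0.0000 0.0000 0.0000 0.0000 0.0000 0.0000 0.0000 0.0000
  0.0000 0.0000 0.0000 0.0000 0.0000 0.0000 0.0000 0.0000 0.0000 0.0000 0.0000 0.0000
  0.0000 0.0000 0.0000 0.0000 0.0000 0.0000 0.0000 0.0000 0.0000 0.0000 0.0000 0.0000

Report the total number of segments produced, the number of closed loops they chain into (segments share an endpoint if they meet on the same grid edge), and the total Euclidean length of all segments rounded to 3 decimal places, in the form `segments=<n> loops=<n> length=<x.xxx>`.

segments=8 loops=1 length=6.568

cell (1,7): code 0100 → (1.577,8.000)–(2.000,7.295)
cell (1,8): code 1000 → (2.000,8.560)–(1.577,8.000)
cell (2,6): code 0100 → (2.462,7.000)–(3.000,6.747)
cell (2,7): code 1110 → (2.000,7.295)–(2.462,7.000)
cell (2,8): code 1001 → (3.000,8.945)–(2.000,8.560)
cell (3,6): code 0010 → (3.000,6.747)–(3.313,7.000)
cell (3,7): code 0011 → (3.313,7.000)–(3.869,8.000)
cell (3,8): code 0001 → (3.869,8.000)–(3.000,8.945)
total: 8 segments, chained into 1 closed loop(s), length Σ = 6.567859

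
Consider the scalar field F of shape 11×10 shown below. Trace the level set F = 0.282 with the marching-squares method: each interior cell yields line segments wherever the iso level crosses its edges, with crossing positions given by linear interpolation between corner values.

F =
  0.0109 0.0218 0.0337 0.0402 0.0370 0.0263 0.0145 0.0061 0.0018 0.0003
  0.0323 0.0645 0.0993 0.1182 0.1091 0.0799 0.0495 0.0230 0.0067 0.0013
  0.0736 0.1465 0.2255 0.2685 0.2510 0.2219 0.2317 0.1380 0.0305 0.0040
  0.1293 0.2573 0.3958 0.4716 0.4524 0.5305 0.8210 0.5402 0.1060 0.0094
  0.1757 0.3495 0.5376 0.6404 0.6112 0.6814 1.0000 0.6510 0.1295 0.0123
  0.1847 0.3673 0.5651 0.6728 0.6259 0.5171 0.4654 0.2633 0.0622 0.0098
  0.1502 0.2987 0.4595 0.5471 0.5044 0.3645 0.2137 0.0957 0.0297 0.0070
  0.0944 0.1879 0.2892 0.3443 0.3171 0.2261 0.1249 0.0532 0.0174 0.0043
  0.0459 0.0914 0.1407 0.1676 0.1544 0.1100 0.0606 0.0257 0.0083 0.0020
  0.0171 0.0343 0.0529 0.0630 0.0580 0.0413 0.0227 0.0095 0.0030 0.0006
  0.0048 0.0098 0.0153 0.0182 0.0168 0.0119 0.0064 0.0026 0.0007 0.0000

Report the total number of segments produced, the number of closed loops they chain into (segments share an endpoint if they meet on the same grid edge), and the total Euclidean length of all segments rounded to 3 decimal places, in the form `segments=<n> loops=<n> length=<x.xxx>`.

segments=24 loops=1 length=19.793

cell (2,1): code 0100 → (2.332,2.000)–(3.000,1.178)
cell (2,2): code 1100 → (2.066,3.000)–(2.332,2.000)
cell (2,3): code 1100 → (2.154,4.000)–(2.066,3.000)
cell (2,4): code 1100 → (2.195,5.000)–(2.154,4.000)
cell (2,5): code 1100 → (2.085,6.000)–(2.195,5.000)
cell (2,6): code 1100 → (2.358,7.000)–(2.085,6.000)
cell (2,7): code 1000 → (3.000,7.595)–(2.358,7.000)
cell (3,0): code 0100 → (3.268,1.000)–(4.000,0.612)
cell (3,1): code 1110 → (3.000,1.178)–(3.268,1.000)
cell (3,7): code 1001 → (4.000,7.708)–(3.000,7.595)
cell (4,0): code 0110 → (4.000,0.612)–(5.000,0.533)
cell (4,6): code 1011 → (5.000,6.907)–(4.952,7.000)
cell (4,7): code 0001 → (4.952,7.000)–(4.000,7.708)
cell (5,0): code 0110 → (5.000,0.533)–(6.000,0.888)
cell (5,5): code 1011 → (6.000,5.547)–(5.729,6.000)
cell (5,6): code 0001 → (5.729,6.000)–(5.000,6.907)
cell (6,0): code 0010 → (6.000,0.888)–(6.151,1.000)
cell (6,1): code 0111 → (6.151,1.000)–(7.000,1.929)
cell (6,4): code 1011 → (7.000,4.386)–(6.596,5.000)
cell (6,5): code 0001 → (6.596,5.000)–(6.000,5.547)
cell (7,1): code 0010 → (7.000,1.929)–(7.048,2.000)
cell (7,2): code 0011 → (7.048,2.000)–(7.353,3.000)
cell (7,3): code 0011 → (7.353,3.000)–(7.216,4.000)
cell (7,4): code 0001 → (7.216,4.000)–(7.000,4.386)
total: 24 segments, chained into 1 closed loop(s), length Σ = 19.792506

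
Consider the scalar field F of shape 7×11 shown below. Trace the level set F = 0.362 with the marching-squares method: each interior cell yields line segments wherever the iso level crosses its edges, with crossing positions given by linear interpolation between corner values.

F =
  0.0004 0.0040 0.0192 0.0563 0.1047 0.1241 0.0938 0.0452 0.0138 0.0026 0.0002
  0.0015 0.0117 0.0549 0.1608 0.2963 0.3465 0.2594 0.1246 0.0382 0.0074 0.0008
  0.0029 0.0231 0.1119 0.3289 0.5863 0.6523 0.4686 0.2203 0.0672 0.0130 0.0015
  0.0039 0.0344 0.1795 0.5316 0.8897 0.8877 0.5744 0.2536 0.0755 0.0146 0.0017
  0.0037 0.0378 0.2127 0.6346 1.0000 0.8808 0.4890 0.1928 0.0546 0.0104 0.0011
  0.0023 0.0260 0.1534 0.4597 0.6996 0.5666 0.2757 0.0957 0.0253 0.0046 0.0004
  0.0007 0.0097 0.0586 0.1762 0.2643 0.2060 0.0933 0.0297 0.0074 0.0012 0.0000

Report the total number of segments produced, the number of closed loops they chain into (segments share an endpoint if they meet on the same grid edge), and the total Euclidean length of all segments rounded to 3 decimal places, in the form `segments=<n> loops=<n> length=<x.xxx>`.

segments=16 loops=1 length=13.951

cell (1,3): code 0100 → (1.227,4.000)–(2.000,3.129)
cell (1,4): code 1100 → (1.051,5.000)–(1.227,4.000)
cell (1,5): code 1100 → (1.490,6.000)–(1.051,5.000)
cell (1,6): code 1000 → (2.000,6.429)–(1.490,6.000)
cell (2,2): code 0100 → (2.163,3.000)–(3.000,2.518)
cell (2,3): code 1110 → (2.000,3.129)–(2.163,3.000)
cell (2,6): code 1001 → (3.000,6.662)–(2.000,6.429)
cell (3,2): code 0110 → (3.000,2.518)–(4.000,2.354)
cell (3,6): code 1001 → (4.000,6.429)–(3.000,6.662)
cell (4,2): code 0110 → (4.000,2.354)–(5.000,2.681)
cell (4,5): code 1011 → (5.000,5.703)–(4.595,6.000)
cell (4,6): code 0001 → (4.595,6.000)–(4.000,6.429)
cell (5,2): code 0010 → (5.000,2.681)–(5.345,3.000)
cell (5,3): code 0011 → (5.345,3.000)–(5.776,4.000)
cell (5,4): code 0011 → (5.776,4.000)–(5.567,5.000)
cell (5,5): code 0001 → (5.567,5.000)–(5.000,5.703)
total: 16 segments, chained into 1 closed loop(s), length Σ = 13.950711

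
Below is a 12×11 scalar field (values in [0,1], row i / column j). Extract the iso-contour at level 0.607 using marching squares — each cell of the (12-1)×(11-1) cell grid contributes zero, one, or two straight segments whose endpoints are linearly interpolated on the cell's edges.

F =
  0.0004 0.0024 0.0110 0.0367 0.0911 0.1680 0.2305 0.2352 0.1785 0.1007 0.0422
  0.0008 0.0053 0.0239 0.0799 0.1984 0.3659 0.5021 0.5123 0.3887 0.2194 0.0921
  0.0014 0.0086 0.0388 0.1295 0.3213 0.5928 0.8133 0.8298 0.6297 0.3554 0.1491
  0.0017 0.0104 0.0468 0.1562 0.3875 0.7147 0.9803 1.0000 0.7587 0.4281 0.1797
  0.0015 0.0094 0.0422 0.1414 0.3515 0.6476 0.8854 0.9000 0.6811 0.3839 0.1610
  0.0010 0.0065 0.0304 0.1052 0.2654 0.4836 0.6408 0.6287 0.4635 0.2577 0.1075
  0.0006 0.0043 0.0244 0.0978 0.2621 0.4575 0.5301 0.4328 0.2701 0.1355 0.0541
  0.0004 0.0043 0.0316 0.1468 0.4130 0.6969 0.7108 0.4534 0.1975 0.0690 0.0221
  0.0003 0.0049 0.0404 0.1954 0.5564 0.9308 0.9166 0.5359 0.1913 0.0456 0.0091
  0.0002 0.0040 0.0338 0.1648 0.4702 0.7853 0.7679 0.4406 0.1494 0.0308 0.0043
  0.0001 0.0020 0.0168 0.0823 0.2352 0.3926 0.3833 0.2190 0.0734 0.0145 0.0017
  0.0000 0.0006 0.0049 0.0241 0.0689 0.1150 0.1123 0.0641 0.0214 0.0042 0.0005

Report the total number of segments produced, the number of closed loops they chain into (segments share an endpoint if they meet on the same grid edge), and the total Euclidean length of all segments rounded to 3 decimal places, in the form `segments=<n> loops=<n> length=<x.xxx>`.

cell (1,5): code 0100 → (1.337,6.000)–(2.000,5.064)
cell (1,6): code 1100 → (1.298,7.000)–(1.337,6.000)
cell (1,7): code 1100 → (1.906,8.000)–(1.298,7.000)
cell (1,8): code 1000 → (2.000,8.083)–(1.906,8.000)
cell (2,4): code 0100 → (2.116,5.000)–(3.000,4.671)
cell (2,5): code 1110 → (2.000,5.064)–(2.116,5.000)
cell (2,8): code 1001 → (3.000,8.459)–(2.000,8.083)
cell (3,4): code 0110 → (3.000,4.671)–(4.000,4.863)
cell (3,8): code 1001 → (4.000,8.249)–(3.000,8.459)
cell (4,4): code 0010 → (4.000,4.863)–(4.248,5.000)
cell (4,5): code 0111 → (4.248,5.000)–(5.000,5.785)
cell (4,7): code 1011 → (5.000,7.131)–(4.341,8.000)
cell (4,8): code 0001 → (4.341,8.000)–(4.000,8.249)
cell (5,5): code 0010 → (5.000,5.785)–(5.305,6.000)
cell (5,6): code 0011 → (5.305,6.000)–(5.111,7.000)
cell (5,7): code 0001 → (5.111,7.000)–(5.000,7.131)
cell (6,4): code 0100 → (6.624,5.000)–(7.000,4.683)
cell (6,5): code 1100 → (6.426,6.000)–(6.624,5.000)
cell (6,6): code 1000 → (7.000,6.403)–(6.426,6.000)
cell (7,4): code 0110 → (7.000,4.683)–(8.000,4.135)
cell (7,6): code 1001 → (8.000,6.813)–(7.000,6.403)
cell (8,4): code 0110 → (8.000,4.135)–(9.000,4.434)
cell (8,6): code 1001 → (9.000,6.492)–(8.000,6.813)
cell (9,4): code 0010 → (9.000,4.434)–(9.454,5.000)
cell (9,5): code 0011 → (9.454,5.000)–(9.418,6.000)
cell (9,6): code 0001 → (9.418,6.000)–(9.000,6.492)
total: 26 segments, chained into 2 closed loop(s), length Σ = 20.973911

segments=26 loops=2 length=20.974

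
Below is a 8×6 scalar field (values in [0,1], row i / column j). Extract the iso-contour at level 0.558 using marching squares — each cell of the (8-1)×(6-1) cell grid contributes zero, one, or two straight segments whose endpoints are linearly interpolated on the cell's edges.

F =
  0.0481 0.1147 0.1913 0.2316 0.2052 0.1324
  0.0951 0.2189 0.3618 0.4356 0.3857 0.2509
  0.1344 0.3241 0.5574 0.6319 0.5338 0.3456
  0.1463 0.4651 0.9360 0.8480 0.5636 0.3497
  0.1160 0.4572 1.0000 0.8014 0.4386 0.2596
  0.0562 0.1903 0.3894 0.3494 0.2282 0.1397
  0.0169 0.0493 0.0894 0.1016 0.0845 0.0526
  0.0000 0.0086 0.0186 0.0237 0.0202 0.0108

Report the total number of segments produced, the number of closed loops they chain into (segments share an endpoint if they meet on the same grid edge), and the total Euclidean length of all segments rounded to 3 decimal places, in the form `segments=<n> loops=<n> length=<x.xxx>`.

cell (1,2): code 0100 → (1.624,3.000)–(2.000,2.008)
cell (1,3): code 1000 → (2.000,3.753)–(1.624,3.000)
cell (2,1): code 0100 → (2.002,2.000)–(3.000,1.197)
cell (2,2): code 1110 → (2.000,2.008)–(2.002,2.000)
cell (2,3): code 1101 → (2.812,4.000)–(2.000,3.753)
cell (2,4): code 1000 → (3.000,4.026)–(2.812,4.000)
cell (3,1): code 0110 → (3.000,1.197)–(4.000,1.186)
cell (3,3): code 1011 → (4.000,3.671)–(3.045,4.000)
cell (3,4): code 0001 → (3.045,4.000)–(3.000,4.026)
cell (4,1): code 0010 → (4.000,1.186)–(4.724,2.000)
cell (4,2): code 0011 → (4.724,2.000)–(4.538,3.000)
cell (4,3): code 0001 → (4.538,3.000)–(4.000,3.671)
total: 12 segments, chained into 1 closed loop(s), length Σ = 9.259987

segments=12 loops=1 length=9.260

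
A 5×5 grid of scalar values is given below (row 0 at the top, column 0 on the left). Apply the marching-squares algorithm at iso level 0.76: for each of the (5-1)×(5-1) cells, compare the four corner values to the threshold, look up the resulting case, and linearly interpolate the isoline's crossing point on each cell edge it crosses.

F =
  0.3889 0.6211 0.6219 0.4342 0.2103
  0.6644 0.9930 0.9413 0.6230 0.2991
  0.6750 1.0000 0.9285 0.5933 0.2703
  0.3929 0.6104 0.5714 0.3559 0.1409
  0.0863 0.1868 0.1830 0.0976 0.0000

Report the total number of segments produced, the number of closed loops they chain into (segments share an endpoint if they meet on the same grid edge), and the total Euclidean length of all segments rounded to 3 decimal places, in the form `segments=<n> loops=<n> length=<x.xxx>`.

segments=8 loops=1 length=7.416

cell (0,0): code 0100 → (0.373,1.000)–(1.000,0.291)
cell (0,1): code 1100 → (0.432,2.000)–(0.373,1.000)
cell (0,2): code 1000 → (1.000,2.570)–(0.432,2.000)
cell (1,0): code 0110 → (1.000,0.291)–(2.000,0.262)
cell (1,2): code 1001 → (2.000,2.503)–(1.000,2.570)
cell (2,0): code 0010 → (2.000,0.262)–(2.616,1.000)
cell (2,1): code 0011 → (2.616,1.000)–(2.472,2.000)
cell (2,2): code 0001 → (2.472,2.000)–(2.000,2.503)
total: 8 segments, chained into 1 closed loop(s), length Σ = 7.416188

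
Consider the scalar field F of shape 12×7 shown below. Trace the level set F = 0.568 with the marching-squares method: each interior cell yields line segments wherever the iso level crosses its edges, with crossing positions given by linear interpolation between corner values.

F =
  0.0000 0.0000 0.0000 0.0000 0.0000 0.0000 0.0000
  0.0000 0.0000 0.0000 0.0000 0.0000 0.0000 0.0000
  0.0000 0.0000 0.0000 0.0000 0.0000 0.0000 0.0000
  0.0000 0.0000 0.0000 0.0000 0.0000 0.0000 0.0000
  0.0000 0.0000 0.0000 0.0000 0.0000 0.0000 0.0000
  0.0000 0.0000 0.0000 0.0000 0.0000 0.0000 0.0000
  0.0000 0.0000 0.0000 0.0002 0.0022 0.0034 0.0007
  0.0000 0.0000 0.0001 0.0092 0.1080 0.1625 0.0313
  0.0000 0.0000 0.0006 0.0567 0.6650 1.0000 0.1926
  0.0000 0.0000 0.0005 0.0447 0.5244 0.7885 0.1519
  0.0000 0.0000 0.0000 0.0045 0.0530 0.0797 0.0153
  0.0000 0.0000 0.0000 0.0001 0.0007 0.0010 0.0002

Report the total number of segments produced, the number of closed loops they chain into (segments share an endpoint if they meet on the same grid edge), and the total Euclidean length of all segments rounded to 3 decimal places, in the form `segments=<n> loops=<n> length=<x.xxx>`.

segments=8 loops=1 length=5.470

cell (7,3): code 0100 → (7.826,4.000)–(8.000,3.841)
cell (7,4): code 1100 → (7.484,5.000)–(7.826,4.000)
cell (7,5): code 1000 → (8.000,5.535)–(7.484,5.000)
cell (8,3): code 0010 → (8.000,3.841)–(8.690,4.000)
cell (8,4): code 0111 → (8.690,4.000)–(9.000,4.165)
cell (8,5): code 1001 → (9.000,5.346)–(8.000,5.535)
cell (9,4): code 0010 → (9.000,4.165)–(9.311,5.000)
cell (9,5): code 0001 → (9.311,5.000)–(9.000,5.346)
total: 8 segments, chained into 1 closed loop(s), length Σ = 5.469675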